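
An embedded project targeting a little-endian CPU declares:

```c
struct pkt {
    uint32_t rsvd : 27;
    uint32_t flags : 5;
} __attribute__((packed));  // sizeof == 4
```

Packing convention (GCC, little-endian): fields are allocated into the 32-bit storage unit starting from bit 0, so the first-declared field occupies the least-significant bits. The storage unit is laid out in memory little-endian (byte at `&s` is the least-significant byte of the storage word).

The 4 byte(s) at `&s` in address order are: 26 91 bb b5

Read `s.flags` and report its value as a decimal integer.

[0]=0x26 [1]=0x91 [2]=0xbb [3]=0xb5 (little-endian) → word 0xb5bb9126
rsvd [0+:27] = (word>>0) & 0x7ffffff = 96178470
flags [27+:5] = (word>>27) & 0x1f = 22  ←

22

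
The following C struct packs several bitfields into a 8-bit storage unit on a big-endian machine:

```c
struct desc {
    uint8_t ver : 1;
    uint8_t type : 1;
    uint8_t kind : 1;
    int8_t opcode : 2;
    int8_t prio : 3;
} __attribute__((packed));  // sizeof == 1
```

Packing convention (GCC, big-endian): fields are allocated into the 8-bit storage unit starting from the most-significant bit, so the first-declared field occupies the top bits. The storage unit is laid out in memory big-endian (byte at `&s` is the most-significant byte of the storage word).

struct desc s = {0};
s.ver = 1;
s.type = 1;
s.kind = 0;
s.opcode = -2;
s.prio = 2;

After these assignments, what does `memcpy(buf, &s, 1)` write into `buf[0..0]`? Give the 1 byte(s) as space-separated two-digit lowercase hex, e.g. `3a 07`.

[7+:1] ver=1 & 0x1 = 0x1; word=0x80
[6+:1] type=1 & 0x1 = 0x1; word=0xc0
[5+:1] kind=0 & 0x1 = 0x0; word=0xc0
[3+:2] opcode=-2 & 0x3 = 0x2; word=0xd0
[0+:3] prio=2 & 0x7 = 0x2; word=0xd2
word = 0xd2 → big-endian bytes:
  [0]=0xd2

d2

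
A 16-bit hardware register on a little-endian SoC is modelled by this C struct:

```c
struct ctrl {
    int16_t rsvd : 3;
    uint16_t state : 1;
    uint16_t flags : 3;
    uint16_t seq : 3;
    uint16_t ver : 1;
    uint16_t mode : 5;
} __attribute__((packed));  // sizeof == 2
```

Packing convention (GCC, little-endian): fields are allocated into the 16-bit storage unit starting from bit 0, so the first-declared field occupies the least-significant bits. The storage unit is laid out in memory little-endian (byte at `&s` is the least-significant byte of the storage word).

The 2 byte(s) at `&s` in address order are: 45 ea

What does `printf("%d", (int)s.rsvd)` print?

-3

[0]=0x45 [1]=0xea (little-endian) → word 0xea45
rsvd:3 @ bit 0 → (0xea45>>0)&0x7 = 0x5  ←
state:1 @ bit 3 → (0xea45>>3)&0x1 = 0x0
flags:3 @ bit 4 → (0xea45>>4)&0x7 = 0x4
seq:3 @ bit 7 → (0xea45>>7)&0x7 = 0x4
ver:1 @ bit 10 → (0xea45>>10)&0x1 = 0x0
mode:5 @ bit 11 → (0xea45>>11)&0x1f = 0x1d
rsvd signed 3b, MSB=1: 5 - 8 = -3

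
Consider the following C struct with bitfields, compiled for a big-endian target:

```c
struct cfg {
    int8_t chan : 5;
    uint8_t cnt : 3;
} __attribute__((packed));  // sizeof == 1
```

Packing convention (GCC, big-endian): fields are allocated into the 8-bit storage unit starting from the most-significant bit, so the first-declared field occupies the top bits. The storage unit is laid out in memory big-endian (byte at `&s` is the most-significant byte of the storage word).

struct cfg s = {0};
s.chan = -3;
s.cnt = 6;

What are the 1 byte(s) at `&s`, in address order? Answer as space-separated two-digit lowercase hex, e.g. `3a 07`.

chan (5b) val=-3 bits=0x1d at bit 3: 0xe8
cnt (3b) val=6 bits=0x6 at bit 0: 0xee
word = 0xee → big-endian bytes:
  [0]=0xee

ee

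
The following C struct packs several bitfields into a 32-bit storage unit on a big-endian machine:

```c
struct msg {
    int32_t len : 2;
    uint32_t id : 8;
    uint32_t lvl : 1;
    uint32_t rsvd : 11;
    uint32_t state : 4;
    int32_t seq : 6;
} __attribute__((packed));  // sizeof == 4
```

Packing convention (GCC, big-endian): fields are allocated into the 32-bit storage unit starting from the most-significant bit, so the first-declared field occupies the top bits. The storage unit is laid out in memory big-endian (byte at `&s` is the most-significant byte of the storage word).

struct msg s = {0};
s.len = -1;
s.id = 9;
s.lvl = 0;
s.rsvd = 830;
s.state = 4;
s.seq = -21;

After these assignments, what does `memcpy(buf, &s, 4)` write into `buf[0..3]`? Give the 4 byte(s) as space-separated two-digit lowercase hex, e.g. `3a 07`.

c2 4c f9 2b

[30+:2] len=-1 & 0x3 = 0x3; word=0xc0000000
[22+:8] id=9 & 0xff = 0x9; word=0xc2400000
[21+:1] lvl=0 & 0x1 = 0x0; word=0xc2400000
[10+:11] rsvd=830 & 0x7ff = 0x33e; word=0xc24cf800
[6+:4] state=4 & 0xf = 0x4; word=0xc24cf900
[0+:6] seq=-21 & 0x3f = 0x2b; word=0xc24cf92b
word = 0xc24cf92b → big-endian bytes:
  [0]=0xc2  [1]=0x4c  [2]=0xf9  [3]=0x2b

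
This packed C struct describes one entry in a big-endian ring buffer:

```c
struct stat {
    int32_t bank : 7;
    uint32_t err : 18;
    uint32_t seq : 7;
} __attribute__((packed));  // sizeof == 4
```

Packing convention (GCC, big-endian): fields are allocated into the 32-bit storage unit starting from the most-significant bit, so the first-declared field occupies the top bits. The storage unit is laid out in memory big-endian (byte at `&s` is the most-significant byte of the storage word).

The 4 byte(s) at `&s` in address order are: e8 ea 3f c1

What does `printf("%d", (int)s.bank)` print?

[0]=0xe8 [1]=0xea [2]=0x3f [3]=0xc1 (big-endian) → word 0xe8ea3fc1
bank:7 @ bit 25 → (0xe8ea3fc1>>25)&0x7f = 0x74  ←
err:18 @ bit 7 → (0xe8ea3fc1>>7)&0x3ffff = 0x1d47f
seq:7 @ bit 0 → (0xe8ea3fc1>>0)&0x7f = 0x41
bank signed 7b, MSB=1: 116 - 128 = -12

-12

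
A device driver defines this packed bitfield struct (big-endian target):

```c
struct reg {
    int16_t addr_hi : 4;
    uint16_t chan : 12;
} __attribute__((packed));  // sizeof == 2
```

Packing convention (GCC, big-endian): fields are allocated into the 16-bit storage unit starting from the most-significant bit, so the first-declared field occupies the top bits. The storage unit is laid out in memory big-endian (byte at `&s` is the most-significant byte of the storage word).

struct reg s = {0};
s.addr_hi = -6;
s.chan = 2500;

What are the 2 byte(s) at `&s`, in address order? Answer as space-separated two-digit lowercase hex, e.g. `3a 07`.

a9 c4

[12+:4] addr_hi=-6 & 0xf = 0xa; word=0xa000
[0+:12] chan=2500 & 0xfff = 0x9c4; word=0xa9c4
word = 0xa9c4 → big-endian bytes:
  [0]=0xa9  [1]=0xc4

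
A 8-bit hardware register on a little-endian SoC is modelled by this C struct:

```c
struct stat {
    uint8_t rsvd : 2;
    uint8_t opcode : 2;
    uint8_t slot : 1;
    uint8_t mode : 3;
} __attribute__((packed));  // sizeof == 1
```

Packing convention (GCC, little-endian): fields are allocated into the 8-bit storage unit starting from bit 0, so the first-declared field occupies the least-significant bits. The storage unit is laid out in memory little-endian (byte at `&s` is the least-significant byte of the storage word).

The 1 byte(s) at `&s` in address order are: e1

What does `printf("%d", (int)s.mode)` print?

7

[0]=0xe1 (little-endian) → word 0xe1
rsvd:2 @ bit 0 → (0xe1>>0)&0x3 = 0x1
opcode:2 @ bit 2 → (0xe1>>2)&0x3 = 0x0
slot:1 @ bit 4 → (0xe1>>4)&0x1 = 0x0
mode:3 @ bit 5 → (0xe1>>5)&0x7 = 0x7  ←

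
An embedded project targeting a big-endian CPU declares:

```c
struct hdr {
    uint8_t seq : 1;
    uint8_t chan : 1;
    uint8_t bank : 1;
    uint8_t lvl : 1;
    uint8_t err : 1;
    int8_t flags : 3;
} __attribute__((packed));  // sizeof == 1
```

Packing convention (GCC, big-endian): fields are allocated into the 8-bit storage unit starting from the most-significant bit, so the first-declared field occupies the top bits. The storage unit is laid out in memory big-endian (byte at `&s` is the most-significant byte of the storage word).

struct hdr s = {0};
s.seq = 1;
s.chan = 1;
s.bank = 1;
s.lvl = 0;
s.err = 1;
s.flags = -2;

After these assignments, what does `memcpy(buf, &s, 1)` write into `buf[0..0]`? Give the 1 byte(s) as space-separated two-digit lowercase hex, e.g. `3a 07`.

[7+:1] seq=1 & 0x1 = 0x1; word=0x80
[6+:1] chan=1 & 0x1 = 0x1; word=0xc0
[5+:1] bank=1 & 0x1 = 0x1; word=0xe0
[4+:1] lvl=0 & 0x1 = 0x0; word=0xe0
[3+:1] err=1 & 0x1 = 0x1; word=0xe8
[0+:3] flags=-2 & 0x7 = 0x6; word=0xee
word = 0xee → big-endian bytes:
  [0]=0xee

ee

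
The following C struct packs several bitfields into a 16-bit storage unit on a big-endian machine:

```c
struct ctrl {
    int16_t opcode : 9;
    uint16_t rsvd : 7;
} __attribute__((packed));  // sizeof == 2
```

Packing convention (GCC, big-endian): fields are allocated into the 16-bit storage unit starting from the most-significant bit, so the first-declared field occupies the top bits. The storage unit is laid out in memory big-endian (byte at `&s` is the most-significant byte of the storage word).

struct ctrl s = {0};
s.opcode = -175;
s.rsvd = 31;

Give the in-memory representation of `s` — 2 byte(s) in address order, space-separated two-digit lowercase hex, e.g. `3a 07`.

a8 9f

[7+:9] opcode=-175 & 0x1ff = 0x151; word=0xa880
[0+:7] rsvd=31 & 0x7f = 0x1f; word=0xa89f
word = 0xa89f → big-endian bytes:
  [0]=0xa8  [1]=0x9f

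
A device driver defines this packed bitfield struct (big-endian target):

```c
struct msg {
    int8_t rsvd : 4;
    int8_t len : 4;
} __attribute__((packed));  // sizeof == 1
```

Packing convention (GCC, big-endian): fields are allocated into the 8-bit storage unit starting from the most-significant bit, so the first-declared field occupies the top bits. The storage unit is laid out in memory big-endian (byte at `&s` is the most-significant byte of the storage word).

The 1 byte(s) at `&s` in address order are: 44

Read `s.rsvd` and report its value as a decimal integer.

[0]=0x44 (big-endian) → word 0x44
rsvd:4 @ bit 4 → (0x44>>4)&0xf = 0x4  ←
len:4 @ bit 0 → (0x44>>0)&0xf = 0x4
rsvd signed 4b, MSB=0: value = 4

4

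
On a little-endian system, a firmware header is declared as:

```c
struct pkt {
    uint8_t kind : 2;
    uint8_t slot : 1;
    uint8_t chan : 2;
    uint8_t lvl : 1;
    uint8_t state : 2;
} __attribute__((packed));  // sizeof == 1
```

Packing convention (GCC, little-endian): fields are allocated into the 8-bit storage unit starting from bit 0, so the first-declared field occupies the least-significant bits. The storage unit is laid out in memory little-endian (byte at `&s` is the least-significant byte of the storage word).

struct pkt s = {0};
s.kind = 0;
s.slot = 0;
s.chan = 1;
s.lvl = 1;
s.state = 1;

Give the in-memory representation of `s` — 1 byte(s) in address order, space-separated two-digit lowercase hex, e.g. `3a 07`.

kind (2b) val=0 bits=0x0 at bit 0: 0x00
slot (1b) val=0 bits=0x0 at bit 2: 0x00
chan (2b) val=1 bits=0x1 at bit 3: 0x08
lvl (1b) val=1 bits=0x1 at bit 5: 0x28
state (2b) val=1 bits=0x1 at bit 6: 0x68
word = 0x68 → little-endian bytes:
  [0]=0x68

68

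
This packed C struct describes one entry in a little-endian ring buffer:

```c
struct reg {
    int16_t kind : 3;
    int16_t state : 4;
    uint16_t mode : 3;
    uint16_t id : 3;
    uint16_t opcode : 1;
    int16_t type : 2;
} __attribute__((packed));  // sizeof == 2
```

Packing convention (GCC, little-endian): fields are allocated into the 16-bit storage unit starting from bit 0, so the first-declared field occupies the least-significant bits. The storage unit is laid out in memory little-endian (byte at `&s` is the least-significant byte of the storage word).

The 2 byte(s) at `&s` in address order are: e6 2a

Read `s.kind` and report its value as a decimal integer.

[0]=0xe6 [1]=0x2a (little-endian) → word 0x2ae6
kind [0+:3] = (word>>0) & 0x7 = 6  ←
state [3+:4] = (word>>3) & 0xf = 12
mode [7+:3] = (word>>7) & 0x7 = 5
id [10+:3] = (word>>10) & 0x7 = 2
opcode [13+:1] = (word>>13) & 0x1 = 1
type [14+:2] = (word>>14) & 0x3 = 0
kind signed 3b, MSB=1: 6 - 8 = -2

-2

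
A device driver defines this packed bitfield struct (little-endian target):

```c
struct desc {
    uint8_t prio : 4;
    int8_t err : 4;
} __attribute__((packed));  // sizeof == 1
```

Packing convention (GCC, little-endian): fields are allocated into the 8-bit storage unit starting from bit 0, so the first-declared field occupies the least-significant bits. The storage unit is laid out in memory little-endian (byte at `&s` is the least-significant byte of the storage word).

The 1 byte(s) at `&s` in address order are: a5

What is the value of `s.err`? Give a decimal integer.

[0]=0xa5 (little-endian) → word 0xa5
prio [0+:4] = (word>>0) & 0xf = 5
err [4+:4] = (word>>4) & 0xf = 10  ←
err signed 4b, MSB=1: 10 - 16 = -6

-6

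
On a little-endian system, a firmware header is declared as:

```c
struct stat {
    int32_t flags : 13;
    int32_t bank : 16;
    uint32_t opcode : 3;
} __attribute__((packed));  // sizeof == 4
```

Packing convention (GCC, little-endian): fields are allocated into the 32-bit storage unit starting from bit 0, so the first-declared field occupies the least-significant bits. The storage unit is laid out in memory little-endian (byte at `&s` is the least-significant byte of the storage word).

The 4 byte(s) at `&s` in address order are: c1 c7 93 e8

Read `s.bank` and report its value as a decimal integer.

[0]=0xc1 [1]=0xc7 [2]=0x93 [3]=0xe8 (little-endian) → word 0xe893c7c1
flags [0+:13] = (word>>0) & 0x1fff = 1985
bank [13+:16] = (word>>13) & 0xffff = 17566  ←
opcode [29+:3] = (word>>29) & 0x7 = 7
bank signed 16b, MSB=0: value = 17566

17566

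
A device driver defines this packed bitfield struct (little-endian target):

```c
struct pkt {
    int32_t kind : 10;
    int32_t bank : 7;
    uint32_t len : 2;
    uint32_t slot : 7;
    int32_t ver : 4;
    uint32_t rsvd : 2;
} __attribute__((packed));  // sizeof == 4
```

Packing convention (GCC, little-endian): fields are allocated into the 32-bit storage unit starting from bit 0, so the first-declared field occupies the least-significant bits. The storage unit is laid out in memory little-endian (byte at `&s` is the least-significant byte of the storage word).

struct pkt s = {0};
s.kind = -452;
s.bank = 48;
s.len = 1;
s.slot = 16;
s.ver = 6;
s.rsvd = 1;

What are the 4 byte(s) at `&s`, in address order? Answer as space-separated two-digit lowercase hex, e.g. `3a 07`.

3c c2 82 58

kind:10 = -452 → 0x23c << 0 → word 0x0000023c
bank:7 = 48 → 0x30 << 10 → word 0x0000c23c
len:2 = 1 → 0x1 << 17 → word 0x0002c23c
slot:7 = 16 → 0x10 << 19 → word 0x0082c23c
ver:4 = 6 → 0x6 << 26 → word 0x1882c23c
rsvd:2 = 1 → 0x1 << 30 → word 0x5882c23c
word = 0x5882c23c → little-endian bytes:
  [0]=0x3c  [1]=0xc2  [2]=0x82  [3]=0x58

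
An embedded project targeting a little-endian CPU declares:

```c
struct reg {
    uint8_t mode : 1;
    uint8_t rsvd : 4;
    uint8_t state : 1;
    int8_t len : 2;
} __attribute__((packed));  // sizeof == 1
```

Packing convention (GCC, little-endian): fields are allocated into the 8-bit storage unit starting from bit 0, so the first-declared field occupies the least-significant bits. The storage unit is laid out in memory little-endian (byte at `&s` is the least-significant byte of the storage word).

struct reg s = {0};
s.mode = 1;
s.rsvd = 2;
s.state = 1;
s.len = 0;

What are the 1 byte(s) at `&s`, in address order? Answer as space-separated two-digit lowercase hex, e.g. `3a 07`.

25

[0+:1] mode=1 & 0x1 = 0x1; word=0x01
[1+:4] rsvd=2 & 0xf = 0x2; word=0x05
[5+:1] state=1 & 0x1 = 0x1; word=0x25
[6+:2] len=0 & 0x3 = 0x0; word=0x25
word = 0x25 → little-endian bytes:
  [0]=0x25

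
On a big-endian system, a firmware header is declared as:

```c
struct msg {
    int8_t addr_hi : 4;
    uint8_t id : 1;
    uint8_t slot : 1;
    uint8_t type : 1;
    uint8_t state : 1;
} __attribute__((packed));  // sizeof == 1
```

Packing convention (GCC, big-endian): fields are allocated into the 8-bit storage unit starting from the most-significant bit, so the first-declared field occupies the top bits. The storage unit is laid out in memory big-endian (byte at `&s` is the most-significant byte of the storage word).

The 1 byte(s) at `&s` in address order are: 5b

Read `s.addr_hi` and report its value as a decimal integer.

5

[0]=0x5b (big-endian) → word 0x5b
addr_hi [4+:4] = (word>>4) & 0xf = 5  ←
id [3+:1] = (word>>3) & 0x1 = 1
slot [2+:1] = (word>>2) & 0x1 = 0
type [1+:1] = (word>>1) & 0x1 = 1
state [0+:1] = (word>>0) & 0x1 = 1
addr_hi signed 4b, MSB=0: value = 5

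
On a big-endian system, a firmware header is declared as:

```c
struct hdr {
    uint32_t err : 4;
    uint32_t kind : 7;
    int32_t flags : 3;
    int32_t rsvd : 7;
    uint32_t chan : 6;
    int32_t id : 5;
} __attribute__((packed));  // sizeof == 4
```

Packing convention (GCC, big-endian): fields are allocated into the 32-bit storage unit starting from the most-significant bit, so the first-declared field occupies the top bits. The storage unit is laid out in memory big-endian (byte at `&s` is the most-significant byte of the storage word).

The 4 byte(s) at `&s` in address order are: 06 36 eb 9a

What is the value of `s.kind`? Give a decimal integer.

[0]=0x06 [1]=0x36 [2]=0xeb [3]=0x9a (big-endian) → word 0x0636eb9a
err:4 @ bit 28 → (0x0636eb9a>>28)&0xf = 0x0
kind:7 @ bit 21 → (0x0636eb9a>>21)&0x7f = 0x31  ←
flags:3 @ bit 18 → (0x0636eb9a>>18)&0x7 = 0x5
rsvd:7 @ bit 11 → (0x0636eb9a>>11)&0x7f = 0x5d
chan:6 @ bit 5 → (0x0636eb9a>>5)&0x3f = 0x1c
id:5 @ bit 0 → (0x0636eb9a>>0)&0x1f = 0x1a

49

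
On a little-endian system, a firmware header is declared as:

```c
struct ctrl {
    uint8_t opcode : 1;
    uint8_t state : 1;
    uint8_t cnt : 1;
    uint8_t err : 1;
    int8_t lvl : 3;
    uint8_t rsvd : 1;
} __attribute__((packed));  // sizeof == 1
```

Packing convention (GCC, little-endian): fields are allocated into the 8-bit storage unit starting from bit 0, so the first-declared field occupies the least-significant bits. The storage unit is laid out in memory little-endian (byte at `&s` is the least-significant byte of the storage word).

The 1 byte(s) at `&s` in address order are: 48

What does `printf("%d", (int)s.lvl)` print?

[0]=0x48 (little-endian) → word 0x48
opcode [0+:1] = (word>>0) & 0x1 = 0
state [1+:1] = (word>>1) & 0x1 = 0
cnt [2+:1] = (word>>2) & 0x1 = 0
err [3+:1] = (word>>3) & 0x1 = 1
lvl [4+:3] = (word>>4) & 0x7 = 4  ←
rsvd [7+:1] = (word>>7) & 0x1 = 0
lvl signed 3b, MSB=1: 4 - 8 = -4

-4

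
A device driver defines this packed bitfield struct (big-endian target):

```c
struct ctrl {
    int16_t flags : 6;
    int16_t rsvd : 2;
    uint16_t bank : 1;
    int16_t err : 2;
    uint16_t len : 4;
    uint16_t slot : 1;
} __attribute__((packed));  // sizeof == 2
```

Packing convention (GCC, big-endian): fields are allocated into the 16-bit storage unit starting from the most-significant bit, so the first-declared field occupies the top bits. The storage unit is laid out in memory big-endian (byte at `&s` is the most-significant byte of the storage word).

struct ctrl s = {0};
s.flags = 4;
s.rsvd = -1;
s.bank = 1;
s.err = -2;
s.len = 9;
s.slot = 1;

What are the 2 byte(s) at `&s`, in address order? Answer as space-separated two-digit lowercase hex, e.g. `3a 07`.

13 d3

flags (6b) val=4 bits=0x4 at bit 10: 0x1000
rsvd (2b) val=-1 bits=0x3 at bit 8: 0x1300
bank (1b) val=1 bits=0x1 at bit 7: 0x1380
err (2b) val=-2 bits=0x2 at bit 5: 0x13c0
len (4b) val=9 bits=0x9 at bit 1: 0x13d2
slot (1b) val=1 bits=0x1 at bit 0: 0x13d3
word = 0x13d3 → big-endian bytes:
  [0]=0x13  [1]=0xd3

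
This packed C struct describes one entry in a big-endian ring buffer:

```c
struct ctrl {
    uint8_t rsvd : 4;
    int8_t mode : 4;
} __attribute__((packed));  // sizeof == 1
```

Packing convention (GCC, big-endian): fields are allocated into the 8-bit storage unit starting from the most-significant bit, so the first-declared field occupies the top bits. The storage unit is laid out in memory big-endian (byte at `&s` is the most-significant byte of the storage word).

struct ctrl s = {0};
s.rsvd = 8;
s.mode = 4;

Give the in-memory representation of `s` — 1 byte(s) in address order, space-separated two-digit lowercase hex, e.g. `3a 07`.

rsvd (4b) val=8 bits=0x8 at bit 4: 0x80
mode (4b) val=4 bits=0x4 at bit 0: 0x84
word = 0x84 → big-endian bytes:
  [0]=0x84

84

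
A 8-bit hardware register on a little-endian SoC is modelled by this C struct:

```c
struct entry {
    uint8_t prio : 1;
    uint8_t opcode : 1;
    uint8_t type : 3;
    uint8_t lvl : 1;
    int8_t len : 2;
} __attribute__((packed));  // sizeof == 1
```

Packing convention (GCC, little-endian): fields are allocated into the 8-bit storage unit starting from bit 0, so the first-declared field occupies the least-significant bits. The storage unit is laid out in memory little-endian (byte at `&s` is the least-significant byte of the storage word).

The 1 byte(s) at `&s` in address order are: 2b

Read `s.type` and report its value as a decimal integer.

[0]=0x2b (little-endian) → word 0x2b
prio:1 @ bit 0 → (0x2b>>0)&0x1 = 0x1
opcode:1 @ bit 1 → (0x2b>>1)&0x1 = 0x1
type:3 @ bit 2 → (0x2b>>2)&0x7 = 0x2  ←
lvl:1 @ bit 5 → (0x2b>>5)&0x1 = 0x1
len:2 @ bit 6 → (0x2b>>6)&0x3 = 0x0

2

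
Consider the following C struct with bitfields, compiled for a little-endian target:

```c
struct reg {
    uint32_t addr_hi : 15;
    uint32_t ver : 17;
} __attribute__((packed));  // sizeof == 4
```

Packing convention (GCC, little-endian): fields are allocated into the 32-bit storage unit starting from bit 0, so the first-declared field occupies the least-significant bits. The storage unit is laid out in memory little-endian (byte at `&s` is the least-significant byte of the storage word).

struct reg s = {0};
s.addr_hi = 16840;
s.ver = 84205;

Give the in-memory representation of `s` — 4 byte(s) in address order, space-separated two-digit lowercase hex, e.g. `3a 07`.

[0+:15] addr_hi=16840 & 0x7fff = 0x41c8; word=0x000041c8
[15+:17] ver=84205 & 0x1ffff = 0x148ed; word=0xa476c1c8
word = 0xa476c1c8 → little-endian bytes:
  [0]=0xc8  [1]=0xc1  [2]=0x76  [3]=0xa4

c8 c1 76 a4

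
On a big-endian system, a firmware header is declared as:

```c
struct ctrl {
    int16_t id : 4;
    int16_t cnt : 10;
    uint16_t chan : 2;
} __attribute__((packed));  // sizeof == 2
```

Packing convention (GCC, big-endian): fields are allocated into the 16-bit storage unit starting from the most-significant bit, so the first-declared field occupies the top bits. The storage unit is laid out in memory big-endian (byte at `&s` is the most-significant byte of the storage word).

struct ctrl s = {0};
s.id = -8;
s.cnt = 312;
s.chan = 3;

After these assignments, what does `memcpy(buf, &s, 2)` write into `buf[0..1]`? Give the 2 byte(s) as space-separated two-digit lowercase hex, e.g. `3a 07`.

84 e3

id (4b) val=-8 bits=0x8 at bit 12: 0x8000
cnt (10b) val=312 bits=0x138 at bit 2: 0x84e0
chan (2b) val=3 bits=0x3 at bit 0: 0x84e3
word = 0x84e3 → big-endian bytes:
  [0]=0x84  [1]=0xe3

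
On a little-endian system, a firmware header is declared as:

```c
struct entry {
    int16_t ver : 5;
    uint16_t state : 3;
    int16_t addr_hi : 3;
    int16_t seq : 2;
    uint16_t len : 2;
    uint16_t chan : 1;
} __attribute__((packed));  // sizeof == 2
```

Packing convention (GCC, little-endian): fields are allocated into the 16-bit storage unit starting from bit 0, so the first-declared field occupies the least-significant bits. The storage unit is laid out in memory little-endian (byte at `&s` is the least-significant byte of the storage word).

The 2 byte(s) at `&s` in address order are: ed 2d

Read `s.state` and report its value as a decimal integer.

[0]=0xed [1]=0x2d (little-endian) → word 0x2ded
ver [0+:5] = (word>>0) & 0x1f = 13
state [5+:3] = (word>>5) & 0x7 = 7  ←
addr_hi [8+:3] = (word>>8) & 0x7 = 5
seq [11+:2] = (word>>11) & 0x3 = 1
len [13+:2] = (word>>13) & 0x3 = 1
chan [15+:1] = (word>>15) & 0x1 = 0

7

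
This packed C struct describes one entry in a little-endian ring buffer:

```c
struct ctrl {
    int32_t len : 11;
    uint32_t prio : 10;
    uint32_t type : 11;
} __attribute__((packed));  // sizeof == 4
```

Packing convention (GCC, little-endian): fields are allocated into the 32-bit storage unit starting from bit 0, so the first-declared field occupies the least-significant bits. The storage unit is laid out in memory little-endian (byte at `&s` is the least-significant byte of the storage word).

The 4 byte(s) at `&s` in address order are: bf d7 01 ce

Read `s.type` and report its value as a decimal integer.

1648

[0]=0xbf [1]=0xd7 [2]=0x01 [3]=0xce (little-endian) → word 0xce01d7bf
len:11 @ bit 0 → (0xce01d7bf>>0)&0x7ff = 0x7bf
prio:10 @ bit 11 → (0xce01d7bf>>11)&0x3ff = 0x3a
type:11 @ bit 21 → (0xce01d7bf>>21)&0x7ff = 0x670  ←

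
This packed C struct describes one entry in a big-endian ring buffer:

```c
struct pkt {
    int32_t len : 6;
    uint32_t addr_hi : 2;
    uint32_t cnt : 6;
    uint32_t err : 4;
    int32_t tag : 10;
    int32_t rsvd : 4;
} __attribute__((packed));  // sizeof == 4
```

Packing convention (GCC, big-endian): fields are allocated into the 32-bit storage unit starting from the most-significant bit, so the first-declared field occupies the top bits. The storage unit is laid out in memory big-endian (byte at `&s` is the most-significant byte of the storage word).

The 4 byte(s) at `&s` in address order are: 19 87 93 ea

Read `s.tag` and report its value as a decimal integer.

318

[0]=0x19 [1]=0x87 [2]=0x93 [3]=0xea (big-endian) → word 0x198793ea
len:6 @ bit 26 → (0x198793ea>>26)&0x3f = 0x6
addr_hi:2 @ bit 24 → (0x198793ea>>24)&0x3 = 0x1
cnt:6 @ bit 18 → (0x198793ea>>18)&0x3f = 0x21
err:4 @ bit 14 → (0x198793ea>>14)&0xf = 0xe
tag:10 @ bit 4 → (0x198793ea>>4)&0x3ff = 0x13e  ←
rsvd:4 @ bit 0 → (0x198793ea>>0)&0xf = 0xa
tag signed 10b, MSB=0: value = 318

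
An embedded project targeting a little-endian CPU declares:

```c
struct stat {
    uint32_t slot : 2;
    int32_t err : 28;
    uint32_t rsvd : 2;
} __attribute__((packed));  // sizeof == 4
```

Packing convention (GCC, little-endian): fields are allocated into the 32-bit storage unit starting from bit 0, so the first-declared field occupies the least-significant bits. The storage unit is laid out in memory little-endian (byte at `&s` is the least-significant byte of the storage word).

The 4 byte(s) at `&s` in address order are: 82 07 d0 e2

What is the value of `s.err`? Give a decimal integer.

-122420768

[0]=0x82 [1]=0x07 [2]=0xd0 [3]=0xe2 (little-endian) → word 0xe2d00782
slot:2 @ bit 0 → (0xe2d00782>>0)&0x3 = 0x2
err:28 @ bit 2 → (0xe2d00782>>2)&0xfffffff = 0x8b401e0  ←
rsvd:2 @ bit 30 → (0xe2d00782>>30)&0x3 = 0x3
err signed 28b, MSB=1: 146014688 - 268435456 = -122420768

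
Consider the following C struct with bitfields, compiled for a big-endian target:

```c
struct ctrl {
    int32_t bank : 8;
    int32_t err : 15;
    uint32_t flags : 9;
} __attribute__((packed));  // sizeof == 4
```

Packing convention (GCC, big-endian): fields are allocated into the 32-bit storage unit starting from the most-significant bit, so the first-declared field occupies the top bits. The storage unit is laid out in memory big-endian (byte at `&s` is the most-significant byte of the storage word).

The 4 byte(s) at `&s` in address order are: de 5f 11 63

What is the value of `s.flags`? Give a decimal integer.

[0]=0xde [1]=0x5f [2]=0x11 [3]=0x63 (big-endian) → word 0xde5f1163
bank [24+:8] = (word>>24) & 0xff = 222
err [9+:15] = (word>>9) & 0x7fff = 12168
flags [0+:9] = (word>>0) & 0x1ff = 355  ←

355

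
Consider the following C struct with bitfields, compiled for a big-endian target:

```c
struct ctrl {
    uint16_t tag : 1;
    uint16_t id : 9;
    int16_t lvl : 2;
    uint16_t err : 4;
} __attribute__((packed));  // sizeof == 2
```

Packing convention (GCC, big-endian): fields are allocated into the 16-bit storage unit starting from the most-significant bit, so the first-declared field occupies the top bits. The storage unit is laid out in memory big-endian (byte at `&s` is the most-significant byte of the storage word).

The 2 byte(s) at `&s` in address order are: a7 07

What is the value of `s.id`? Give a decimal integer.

156

[0]=0xa7 [1]=0x07 (big-endian) → word 0xa707
tag:1 @ bit 15 → (0xa707>>15)&0x1 = 0x1
id:9 @ bit 6 → (0xa707>>6)&0x1ff = 0x9c  ←
lvl:2 @ bit 4 → (0xa707>>4)&0x3 = 0x0
err:4 @ bit 0 → (0xa707>>0)&0xf = 0x7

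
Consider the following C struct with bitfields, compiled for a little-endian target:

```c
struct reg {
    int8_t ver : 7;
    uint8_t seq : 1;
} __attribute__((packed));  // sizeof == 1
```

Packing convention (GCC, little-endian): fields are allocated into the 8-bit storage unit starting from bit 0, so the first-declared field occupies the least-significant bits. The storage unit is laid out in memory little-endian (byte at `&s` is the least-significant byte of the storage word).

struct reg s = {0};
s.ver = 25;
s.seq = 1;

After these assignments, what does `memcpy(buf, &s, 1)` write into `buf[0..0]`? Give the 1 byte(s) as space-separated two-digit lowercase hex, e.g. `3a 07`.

[0+:7] ver=25 & 0x7f = 0x19; word=0x19
[7+:1] seq=1 & 0x1 = 0x1; word=0x99
word = 0x99 → little-endian bytes:
  [0]=0x99

99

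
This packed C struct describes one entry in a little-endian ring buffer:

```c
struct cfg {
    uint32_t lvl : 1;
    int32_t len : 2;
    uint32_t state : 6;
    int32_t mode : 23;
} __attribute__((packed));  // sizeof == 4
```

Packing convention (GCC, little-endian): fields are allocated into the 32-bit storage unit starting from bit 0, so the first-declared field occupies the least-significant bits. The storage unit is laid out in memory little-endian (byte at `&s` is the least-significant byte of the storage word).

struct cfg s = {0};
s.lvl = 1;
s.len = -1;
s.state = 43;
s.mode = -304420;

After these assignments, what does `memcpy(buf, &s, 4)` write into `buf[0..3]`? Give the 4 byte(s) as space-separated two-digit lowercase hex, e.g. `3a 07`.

lvl:1 = 1 → 0x1 << 0 → word 0x00000001
len:2 = -1 → 0x3 << 1 → word 0x00000007
state:6 = 43 → 0x2b << 3 → word 0x0000015f
mode:23 = -304420 → 0x7b5adc << 9 → word 0xf6b5b95f
word = 0xf6b5b95f → little-endian bytes:
  [0]=0x5f  [1]=0xb9  [2]=0xb5  [3]=0xf6

5f b9 b5 f6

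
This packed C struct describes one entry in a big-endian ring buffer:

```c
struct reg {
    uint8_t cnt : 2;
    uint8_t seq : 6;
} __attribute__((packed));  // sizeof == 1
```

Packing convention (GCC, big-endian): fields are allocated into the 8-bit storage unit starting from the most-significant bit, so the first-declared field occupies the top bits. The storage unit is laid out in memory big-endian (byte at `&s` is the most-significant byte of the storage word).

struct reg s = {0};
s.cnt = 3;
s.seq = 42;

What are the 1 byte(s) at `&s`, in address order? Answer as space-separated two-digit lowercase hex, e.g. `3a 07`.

ea

cnt:2 = 3 → 0x3 << 6 → word 0xc0
seq:6 = 42 → 0x2a << 0 → word 0xea
word = 0xea → big-endian bytes:
  [0]=0xea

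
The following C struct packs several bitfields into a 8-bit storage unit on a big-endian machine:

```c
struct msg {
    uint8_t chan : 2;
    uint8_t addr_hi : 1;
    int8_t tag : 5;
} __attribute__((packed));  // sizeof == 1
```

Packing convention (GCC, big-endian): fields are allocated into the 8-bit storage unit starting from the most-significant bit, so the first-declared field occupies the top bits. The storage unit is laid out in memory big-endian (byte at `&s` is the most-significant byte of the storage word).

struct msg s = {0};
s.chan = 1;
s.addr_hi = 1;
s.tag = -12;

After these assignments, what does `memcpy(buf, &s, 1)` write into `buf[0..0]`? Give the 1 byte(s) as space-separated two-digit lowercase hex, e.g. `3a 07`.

74

chan (2b) val=1 bits=0x1 at bit 6: 0x40
addr_hi (1b) val=1 bits=0x1 at bit 5: 0x60
tag (5b) val=-12 bits=0x14 at bit 0: 0x74
word = 0x74 → big-endian bytes:
  [0]=0x74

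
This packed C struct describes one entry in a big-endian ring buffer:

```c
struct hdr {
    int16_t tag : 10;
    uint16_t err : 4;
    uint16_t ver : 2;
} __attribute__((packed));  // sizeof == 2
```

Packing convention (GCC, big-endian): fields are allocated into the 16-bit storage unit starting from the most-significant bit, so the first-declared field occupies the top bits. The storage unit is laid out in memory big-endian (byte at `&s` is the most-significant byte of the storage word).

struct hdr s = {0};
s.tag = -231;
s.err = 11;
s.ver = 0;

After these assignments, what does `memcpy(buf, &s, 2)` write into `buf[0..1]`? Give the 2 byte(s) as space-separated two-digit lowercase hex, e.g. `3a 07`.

tag (10b) val=-231 bits=0x319 at bit 6: 0xc640
err (4b) val=11 bits=0xb at bit 2: 0xc66c
ver (2b) val=0 bits=0x0 at bit 0: 0xc66c
word = 0xc66c → big-endian bytes:
  [0]=0xc6  [1]=0x6c

c6 6c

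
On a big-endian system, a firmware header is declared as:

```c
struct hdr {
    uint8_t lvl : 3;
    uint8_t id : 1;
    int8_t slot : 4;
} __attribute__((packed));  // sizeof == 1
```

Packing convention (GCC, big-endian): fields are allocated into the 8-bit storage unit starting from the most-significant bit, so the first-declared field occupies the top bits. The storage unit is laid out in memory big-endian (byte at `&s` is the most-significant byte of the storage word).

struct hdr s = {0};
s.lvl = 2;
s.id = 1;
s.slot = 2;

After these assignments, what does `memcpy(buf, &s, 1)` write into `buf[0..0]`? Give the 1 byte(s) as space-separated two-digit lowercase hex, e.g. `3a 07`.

52

lvl (3b) val=2 bits=0x2 at bit 5: 0x40
id (1b) val=1 bits=0x1 at bit 4: 0x50
slot (4b) val=2 bits=0x2 at bit 0: 0x52
word = 0x52 → big-endian bytes:
  [0]=0x52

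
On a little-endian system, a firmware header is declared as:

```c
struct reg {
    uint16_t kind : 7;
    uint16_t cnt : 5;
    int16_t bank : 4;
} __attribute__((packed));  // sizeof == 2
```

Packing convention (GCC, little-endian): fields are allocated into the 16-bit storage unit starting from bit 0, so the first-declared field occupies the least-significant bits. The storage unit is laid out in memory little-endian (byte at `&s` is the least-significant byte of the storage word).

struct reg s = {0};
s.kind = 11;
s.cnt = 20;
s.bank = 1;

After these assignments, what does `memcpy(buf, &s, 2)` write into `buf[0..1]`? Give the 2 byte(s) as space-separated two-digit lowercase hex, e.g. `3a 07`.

kind:7 = 11 → 0xb << 0 → word 0x000b
cnt:5 = 20 → 0x14 << 7 → word 0x0a0b
bank:4 = 1 → 0x1 << 12 → word 0x1a0b
word = 0x1a0b → little-endian bytes:
  [0]=0x0b  [1]=0x1a

0b 1a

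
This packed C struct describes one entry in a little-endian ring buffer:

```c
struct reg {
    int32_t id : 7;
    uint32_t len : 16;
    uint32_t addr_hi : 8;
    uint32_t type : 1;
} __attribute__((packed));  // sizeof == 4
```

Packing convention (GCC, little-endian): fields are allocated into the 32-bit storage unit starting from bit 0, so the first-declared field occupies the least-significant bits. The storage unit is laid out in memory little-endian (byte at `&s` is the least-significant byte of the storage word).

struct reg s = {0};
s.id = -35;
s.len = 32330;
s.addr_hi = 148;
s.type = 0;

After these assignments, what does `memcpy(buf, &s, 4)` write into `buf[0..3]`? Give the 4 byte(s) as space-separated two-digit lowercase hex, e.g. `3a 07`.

id (7b) val=-35 bits=0x5d at bit 0: 0x0000005d
len (16b) val=32330 bits=0x7e4a at bit 7: 0x003f255d
addr_hi (8b) val=148 bits=0x94 at bit 23: 0x4a3f255d
type (1b) val=0 bits=0x0 at bit 31: 0x4a3f255d
word = 0x4a3f255d → little-endian bytes:
  [0]=0x5d  [1]=0x25  [2]=0x3f  [3]=0x4a

5d 25 3f 4a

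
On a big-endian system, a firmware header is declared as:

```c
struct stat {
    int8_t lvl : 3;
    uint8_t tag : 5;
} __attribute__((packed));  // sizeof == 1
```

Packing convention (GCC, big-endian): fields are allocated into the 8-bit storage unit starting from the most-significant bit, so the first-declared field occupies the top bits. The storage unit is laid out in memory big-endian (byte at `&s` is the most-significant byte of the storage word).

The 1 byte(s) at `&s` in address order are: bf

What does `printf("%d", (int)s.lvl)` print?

[0]=0xbf (big-endian) → word 0xbf
lvl [5+:3] = (word>>5) & 0x7 = 5  ←
tag [0+:5] = (word>>0) & 0x1f = 31
lvl signed 3b, MSB=1: 5 - 8 = -3

-3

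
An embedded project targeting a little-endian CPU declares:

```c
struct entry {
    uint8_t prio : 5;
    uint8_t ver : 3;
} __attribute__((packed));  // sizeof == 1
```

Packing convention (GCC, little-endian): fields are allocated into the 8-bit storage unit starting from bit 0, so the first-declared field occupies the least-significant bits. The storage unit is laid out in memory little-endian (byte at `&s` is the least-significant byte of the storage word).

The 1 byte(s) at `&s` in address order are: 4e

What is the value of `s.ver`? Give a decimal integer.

[0]=0x4e (little-endian) → word 0x4e
prio [0+:5] = (word>>0) & 0x1f = 14
ver [5+:3] = (word>>5) & 0x7 = 2  ←

2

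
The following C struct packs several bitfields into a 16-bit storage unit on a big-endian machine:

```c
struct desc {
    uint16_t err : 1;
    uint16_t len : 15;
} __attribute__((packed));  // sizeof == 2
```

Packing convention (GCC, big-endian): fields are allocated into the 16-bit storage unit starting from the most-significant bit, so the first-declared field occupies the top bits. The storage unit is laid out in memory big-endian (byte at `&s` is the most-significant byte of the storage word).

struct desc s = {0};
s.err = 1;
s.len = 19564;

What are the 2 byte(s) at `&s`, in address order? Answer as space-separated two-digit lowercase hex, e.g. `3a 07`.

cc 6c

err (1b) val=1 bits=0x1 at bit 15: 0x8000
len (15b) val=19564 bits=0x4c6c at bit 0: 0xcc6c
word = 0xcc6c → big-endian bytes:
  [0]=0xcc  [1]=0x6c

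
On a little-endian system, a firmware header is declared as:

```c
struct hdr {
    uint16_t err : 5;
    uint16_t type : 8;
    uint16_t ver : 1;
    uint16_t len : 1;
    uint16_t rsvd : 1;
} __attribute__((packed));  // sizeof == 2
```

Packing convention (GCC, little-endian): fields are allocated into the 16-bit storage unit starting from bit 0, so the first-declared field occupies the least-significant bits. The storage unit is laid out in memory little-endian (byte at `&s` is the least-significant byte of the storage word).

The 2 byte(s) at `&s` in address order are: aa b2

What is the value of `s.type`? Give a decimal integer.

[0]=0xaa [1]=0xb2 (little-endian) → word 0xb2aa
err [0+:5] = (word>>0) & 0x1f = 10
type [5+:8] = (word>>5) & 0xff = 149  ←
ver [13+:1] = (word>>13) & 0x1 = 1
len [14+:1] = (word>>14) & 0x1 = 0
rsvd [15+:1] = (word>>15) & 0x1 = 1

149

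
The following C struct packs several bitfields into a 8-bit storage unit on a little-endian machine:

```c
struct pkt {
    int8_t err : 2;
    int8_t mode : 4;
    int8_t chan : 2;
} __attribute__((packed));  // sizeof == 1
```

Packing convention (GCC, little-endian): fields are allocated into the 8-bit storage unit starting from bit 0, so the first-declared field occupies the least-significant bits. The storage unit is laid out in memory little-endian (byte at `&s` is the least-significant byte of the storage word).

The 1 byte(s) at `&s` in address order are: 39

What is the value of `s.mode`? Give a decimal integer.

[0]=0x39 (little-endian) → word 0x39
err [0+:2] = (word>>0) & 0x3 = 1
mode [2+:4] = (word>>2) & 0xf = 14  ←
chan [6+:2] = (word>>6) & 0x3 = 0
mode signed 4b, MSB=1: 14 - 16 = -2

-2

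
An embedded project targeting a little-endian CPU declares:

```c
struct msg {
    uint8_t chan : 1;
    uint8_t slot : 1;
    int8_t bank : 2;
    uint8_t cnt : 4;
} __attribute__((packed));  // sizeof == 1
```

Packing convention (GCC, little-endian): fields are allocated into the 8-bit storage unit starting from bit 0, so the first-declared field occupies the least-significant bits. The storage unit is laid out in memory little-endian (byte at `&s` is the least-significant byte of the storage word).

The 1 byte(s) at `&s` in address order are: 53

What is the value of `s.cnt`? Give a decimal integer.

5

[0]=0x53 (little-endian) → word 0x53
chan [0+:1] = (word>>0) & 0x1 = 1
slot [1+:1] = (word>>1) & 0x1 = 1
bank [2+:2] = (word>>2) & 0x3 = 0
cnt [4+:4] = (word>>4) & 0xf = 5  ←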